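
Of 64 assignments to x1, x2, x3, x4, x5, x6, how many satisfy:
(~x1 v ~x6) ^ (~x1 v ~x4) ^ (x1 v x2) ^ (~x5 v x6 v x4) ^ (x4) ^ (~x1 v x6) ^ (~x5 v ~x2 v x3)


CNF with 7 clauses over 6 vars (64 assignments).
An assignment satisfies CNF iff every clause has >=1 true literal.
Check each row (bits = x1,x2,x3,x4,x5,x6; clause T/F shown):
  row 0 [000000]: clauses=TTFTFTT -> 0
  row 1 [000001]: clauses=TTFTFTT -> 0
  row 2 [000010]: clauses=TTFFFTT -> 0
  row 3 [000011]: clauses=TTFTFTT -> 0
  row 4 [000100]: clauses=TTFTTTT -> 0
  (every remaining row is evaluated the same way; all 64 results are listed next)
Full result column, 8 rows per line (x1,x2,x3 fixed per line; x4,x5,x6 runs 000..111 left to right):
  rows 0-7 [x1,x2,x3=000]: 00000000  (ones: 0)
  rows 8-15 [x1,x2,x3=001]: 00000000  (ones: 0)
  rows 16-23 [x1,x2,x3=010]: 00001100  (ones: 2)
  rows 24-31 [x1,x2,x3=011]: 00001111  (ones: 4)
  rows 32-39 [x1,x2,x3=100]: 00000000  (ones: 0)
  rows 40-47 [x1,x2,x3=101]: 00000000  (ones: 0)
  rows 48-55 [x1,x2,x3=110]: 00000000  (ones: 0)
  rows 56-63 [x1,x2,x3=111]: 00000000  (ones: 0)
Satisfying assignments = 0+0+2+4+0+0+0+0 = 6

6


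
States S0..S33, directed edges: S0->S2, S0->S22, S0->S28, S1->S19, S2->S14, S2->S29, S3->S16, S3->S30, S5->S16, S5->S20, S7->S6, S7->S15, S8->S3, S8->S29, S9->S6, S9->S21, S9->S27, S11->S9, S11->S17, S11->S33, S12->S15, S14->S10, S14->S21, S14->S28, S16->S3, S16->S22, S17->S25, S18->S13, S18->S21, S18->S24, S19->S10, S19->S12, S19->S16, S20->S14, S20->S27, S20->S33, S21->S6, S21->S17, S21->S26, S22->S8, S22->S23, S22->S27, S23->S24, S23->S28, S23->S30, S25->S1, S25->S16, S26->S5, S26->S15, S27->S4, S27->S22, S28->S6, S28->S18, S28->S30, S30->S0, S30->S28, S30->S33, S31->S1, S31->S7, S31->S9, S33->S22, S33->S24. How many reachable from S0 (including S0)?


BFS from S0:
  layer 0: {S0}
  layer 1: {S2, S22, S28}
  layer 2: {S6, S8, S14, S18, S23, S27, S29, S30}
  layer 3: {S3, S4, S10, S13, S21, S24, S33}
  layer 4: {S16, S17, S26}
  layer 5: {S5, S15, S25}
  layer 6: {S1, S20}
  layer 7: {S19}
  layer 8: {S12}
Reachable set: {S0, S1, S2, S3, S4, S5, S6, S8, S10, S12, S13, S14, S15, S16, S17, S18, S19, S20, S21, S22, S23, S24, S25, S26, S27, S28, S29, S30, S33}
Count = 29

29


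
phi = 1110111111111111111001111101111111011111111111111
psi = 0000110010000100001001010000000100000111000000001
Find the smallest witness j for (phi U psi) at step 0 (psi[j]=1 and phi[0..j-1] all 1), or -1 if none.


(phi U psi) at 0: need smallest j with psi[j]=1 and phi[i]=1 for all i in [0,j).
Scan from step 0:
  step 0: phi=1, psi=0 -> continue
  step 1: phi=1, psi=0 -> continue
  step 2: phi=1, psi=0 -> continue
  step 3: phi=0 -> phi-prefix broken from here
  step 4: psi=1 but phi already failed -> not a witness
  step 5: psi=1 but phi already failed -> not a witness
  step 8: psi=1 but phi already failed -> not a witness
  step 13: psi=1 but phi already failed -> not a witness
  step 18: psi=1 but phi already failed -> not a witness
  step 21: psi=1 but phi already failed -> not a witness
  step 23: psi=1 but phi already failed -> not a witness
  step 31: psi=1 but phi already failed -> not a witness
  step 37: psi=1 but phi already failed -> not a witness
  step 38: psi=1 but phi already failed -> not a witness
  step 39: psi=1 but phi already failed -> not a witness
  step 48: psi=1 but phi already failed -> not a witness
  end of trace: no witness -> -1
Witness step = -1

-1


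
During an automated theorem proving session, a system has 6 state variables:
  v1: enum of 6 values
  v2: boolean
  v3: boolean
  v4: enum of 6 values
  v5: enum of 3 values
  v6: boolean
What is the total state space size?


State space = product of domain sizes of all variables.
Domain sizes:
  v1 (enum of 6 values): 6
  v2 (boolean): 2
  v3 (boolean): 2
  v4 (enum of 6 values): 6
  v5 (enum of 3 values): 3
  v6 (boolean): 2
Product = 6 * 2 * 2 * 6 * 3 * 2 = 864

864


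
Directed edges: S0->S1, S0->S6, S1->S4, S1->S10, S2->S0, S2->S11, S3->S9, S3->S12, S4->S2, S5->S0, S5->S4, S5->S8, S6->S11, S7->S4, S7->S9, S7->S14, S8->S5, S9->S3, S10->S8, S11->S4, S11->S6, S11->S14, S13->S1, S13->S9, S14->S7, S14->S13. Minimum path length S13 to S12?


BFS layer-by-layer from S13:
  dist 0: {S13}
  dist 1: {S1, S9}
  dist 2: {S3, S4, S10}
  dist 3: {S2, S8, S12}
  -> S12 reached at distance 3
Shortest path length = 3

3


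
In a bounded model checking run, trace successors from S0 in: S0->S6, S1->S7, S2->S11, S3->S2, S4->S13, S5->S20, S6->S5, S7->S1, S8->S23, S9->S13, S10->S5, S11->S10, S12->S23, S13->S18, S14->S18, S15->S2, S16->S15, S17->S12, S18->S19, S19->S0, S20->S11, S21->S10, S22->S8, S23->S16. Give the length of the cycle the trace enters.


Trace from S0 until a state repeats:
  S0 -> S6 -> S5 -> S20 -> S11 -> S10 -> S5
S5 first seen at step 2, revisited at step 6.
Cycle length = 6 - 2 = 4

4


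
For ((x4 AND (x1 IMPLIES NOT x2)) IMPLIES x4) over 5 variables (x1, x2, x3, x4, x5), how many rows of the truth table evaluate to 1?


Formula: ((x4 AND (x1 IMPLIES NOT x2)) IMPLIES x4) over 5 vars (32 rows)
Evaluate each row (x1, x2, x3, x4, x5 as bits, MSB first):
  row 0 [00000]: ((0 AND (0 IMPLIES NOT 0)) IMPLIES 0) -> 1
  row 1 [00001]: ((0 AND (0 IMPLIES NOT 0)) IMPLIES 0) -> 1
  row 2 [00010]: ((1 AND (0 IMPLIES NOT 0)) IMPLIES 1) -> 1
  row 3 [00011]: ((1 AND (0 IMPLIES NOT 0)) IMPLIES 1) -> 1
  row 4 [00100]: ((0 AND (0 IMPLIES NOT 0)) IMPLIES 0) -> 1
  row 5 [00101]: ((0 AND (0 IMPLIES NOT 0)) IMPLIES 0) -> 1
  row 6 [00110]: ((1 AND (0 IMPLIES NOT 0)) IMPLIES 1) -> 1
  row 7 [00111]: ((1 AND (0 IMPLIES NOT 0)) IMPLIES 1) -> 1
  row 8 [01000]: ((0 AND (0 IMPLIES NOT 1)) IMPLIES 0) -> 1
  row 9 [01001]: ((0 AND (0 IMPLIES NOT 1)) IMPLIES 0) -> 1
  row 10 [01010]: ((1 AND (0 IMPLIES NOT 1)) IMPLIES 1) -> 1
  row 11 [01011]: ((1 AND (0 IMPLIES NOT 1)) IMPLIES 1) -> 1
  row 12 [01100]: ((0 AND (0 IMPLIES NOT 1)) IMPLIES 0) -> 1
  row 13 [01101]: ((0 AND (0 IMPLIES NOT 1)) IMPLIES 0) -> 1
  row 14 [01110]: ((1 AND (0 IMPLIES NOT 1)) IMPLIES 1) -> 1
  row 15 [01111]: ((1 AND (0 IMPLIES NOT 1)) IMPLIES 1) -> 1
  row 16 [10000]: ((0 AND (1 IMPLIES NOT 0)) IMPLIES 0) -> 1
  row 17 [10001]: ((0 AND (1 IMPLIES NOT 0)) IMPLIES 0) -> 1
  row 18 [10010]: ((1 AND (1 IMPLIES NOT 0)) IMPLIES 1) -> 1
  row 19 [10011]: ((1 AND (1 IMPLIES NOT 0)) IMPLIES 1) -> 1
  row 20 [10100]: ((0 AND (1 IMPLIES NOT 0)) IMPLIES 0) -> 1
  row 21 [10101]: ((0 AND (1 IMPLIES NOT 0)) IMPLIES 0) -> 1
  row 22 [10110]: ((1 AND (1 IMPLIES NOT 0)) IMPLIES 1) -> 1
  row 23 [10111]: ((1 AND (1 IMPLIES NOT 0)) IMPLIES 1) -> 1
  row 24 [11000]: ((0 AND (1 IMPLIES NOT 1)) IMPLIES 0) -> 1
  row 25 [11001]: ((0 AND (1 IMPLIES NOT 1)) IMPLIES 0) -> 1
  row 26 [11010]: ((1 AND (1 IMPLIES NOT 1)) IMPLIES 1) -> 1
  row 27 [11011]: ((1 AND (1 IMPLIES NOT 1)) IMPLIES 1) -> 1
  row 28 [11100]: ((0 AND (1 IMPLIES NOT 1)) IMPLIES 0) -> 1
  row 29 [11101]: ((0 AND (1 IMPLIES NOT 1)) IMPLIES 0) -> 1
  row 30 [11110]: ((1 AND (1 IMPLIES NOT 1)) IMPLIES 1) -> 1
  row 31 [11111]: ((1 AND (1 IMPLIES NOT 1)) IMPLIES 1) -> 1
Full result column, 8 rows per line (x1,x2 fixed per line; x3,x4,x5 runs 000..111 left to right):
  rows 0-7 [x1,x2=00]: 11111111  (ones: 8)
  rows 8-15 [x1,x2=01]: 11111111  (ones: 8)
  rows 16-23 [x1,x2=10]: 11111111  (ones: 8)
  rows 24-31 [x1,x2=11]: 11111111  (ones: 8)
Count of 1-rows = 8+8+8+8 = 32

32


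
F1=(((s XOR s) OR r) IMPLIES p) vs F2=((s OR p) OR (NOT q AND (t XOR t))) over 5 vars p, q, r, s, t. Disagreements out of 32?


F1 = (((s XOR s) OR r) IMPLIES p)
F2 = ((s OR p) OR (NOT q AND (t XOR t)))
Evaluate both on each of 32 rows (bits = p,q,r,s,t):
  row 0 [00000]: F1=1 F2=0 (differ) -> 1
  row 1 [00001]: F1=1 F2=0 (differ) -> 1
  row 2 [00010]: F1=1 F2=1 -> 0
  row 3 [00011]: F1=1 F2=1 -> 0
  row 4 [00100]: F1=0 F2=0 -> 0
  row 5 [00101]: F1=0 F2=0 -> 0
  row 6 [00110]: F1=0 F2=1 (differ) -> 1
  row 7 [00111]: F1=0 F2=1 (differ) -> 1
  row 8 [01000]: F1=1 F2=0 (differ) -> 1
  row 9 [01001]: F1=1 F2=0 (differ) -> 1
  row 10 [01010]: F1=1 F2=1 -> 0
  row 11 [01011]: F1=1 F2=1 -> 0
  row 12 [01100]: F1=0 F2=0 -> 0
  row 13 [01101]: F1=0 F2=0 -> 0
  row 14 [01110]: F1=0 F2=1 (differ) -> 1
  row 15 [01111]: F1=0 F2=1 (differ) -> 1
  row 16 [10000]: F1=1 F2=1 -> 0
  row 17 [10001]: F1=1 F2=1 -> 0
  row 18 [10010]: F1=1 F2=1 -> 0
  row 19 [10011]: F1=1 F2=1 -> 0
  row 20 [10100]: F1=1 F2=1 -> 0
  row 21 [10101]: F1=1 F2=1 -> 0
  row 22 [10110]: F1=1 F2=1 -> 0
  row 23 [10111]: F1=1 F2=1 -> 0
  row 24 [11000]: F1=1 F2=1 -> 0
  row 25 [11001]: F1=1 F2=1 -> 0
  row 26 [11010]: F1=1 F2=1 -> 0
  row 27 [11011]: F1=1 F2=1 -> 0
  row 28 [11100]: F1=1 F2=1 -> 0
  row 29 [11101]: F1=1 F2=1 -> 0
  row 30 [11110]: F1=1 F2=1 -> 0
  row 31 [11111]: F1=1 F2=1 -> 0
Full result column, 8 rows per line (p,q fixed per line; r,s,t runs 000..111 left to right):
  rows 0-7 [p,q=00]: 11000011  (ones: 4)
  rows 8-15 [p,q=01]: 11000011  (ones: 4)
  rows 16-23 [p,q=10]: 00000000  (ones: 0)
  rows 24-31 [p,q=11]: 00000000  (ones: 0)
Disagreements = 4+4+0+0 = 8

8


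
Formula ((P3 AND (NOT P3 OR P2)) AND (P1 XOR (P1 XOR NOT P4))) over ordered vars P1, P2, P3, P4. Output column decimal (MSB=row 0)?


Formula: ((P3 AND (NOT P3 OR P2)) AND (P1 XOR (P1 XOR NOT P4))) over P1, P2, P3, P4 (16 rows)
Evaluate each row (bits = P1,P2,P3,P4, MSB first):
  row 0 [0000]: ((0 AND (NOT 0 OR 0)) AND (0 XOR (0 XOR NOT 0))) -> 0
  row 1 [0001]: ((0 AND (NOT 0 OR 0)) AND (0 XOR (0 XOR NOT 1))) -> 0
  row 2 [0010]: ((1 AND (NOT 1 OR 0)) AND (0 XOR (0 XOR NOT 0))) -> 0
  row 3 [0011]: ((1 AND (NOT 1 OR 0)) AND (0 XOR (0 XOR NOT 1))) -> 0
  row 4 [0100]: ((0 AND (NOT 0 OR 1)) AND (0 XOR (0 XOR NOT 0))) -> 0
  row 5 [0101]: ((0 AND (NOT 0 OR 1)) AND (0 XOR (0 XOR NOT 1))) -> 0
  row 6 [0110]: ((1 AND (NOT 1 OR 1)) AND (0 XOR (0 XOR NOT 0))) -> 1
  row 7 [0111]: ((1 AND (NOT 1 OR 1)) AND (0 XOR (0 XOR NOT 1))) -> 0
  row 8 [1000]: ((0 AND (NOT 0 OR 0)) AND (1 XOR (1 XOR NOT 0))) -> 0
  row 9 [1001]: ((0 AND (NOT 0 OR 0)) AND (1 XOR (1 XOR NOT 1))) -> 0
  row 10 [1010]: ((1 AND (NOT 1 OR 0)) AND (1 XOR (1 XOR NOT 0))) -> 0
  row 11 [1011]: ((1 AND (NOT 1 OR 0)) AND (1 XOR (1 XOR NOT 1))) -> 0
  row 12 [1100]: ((0 AND (NOT 0 OR 1)) AND (1 XOR (1 XOR NOT 0))) -> 0
  row 13 [1101]: ((0 AND (NOT 0 OR 1)) AND (1 XOR (1 XOR NOT 1))) -> 0
  row 14 [1110]: ((1 AND (NOT 1 OR 1)) AND (1 XOR (1 XOR NOT 0))) -> 1
  row 15 [1111]: ((1 AND (NOT 1 OR 1)) AND (1 XOR (1 XOR NOT 1))) -> 0
Full result column, 4 rows per line (P1,P2 fixed per line; P3,P4 runs 00..11 left to right):
  rows 0-3 [P1,P2=00]: 0000  = hex 0
  rows 4-7 [P1,P2=01]: 0010  = hex 2
  rows 8-11 [P1,P2=10]: 0000  = hex 0
  rows 12-15 [P1,P2=11]: 0010  = hex 2
Output column (row 0 .. row 15) = 0000001000000010
Output column grouped in 4s = 0000 0010 0000 0010 = 0x0202
Convert to decimal digit by digit (value = value*16 + digit):
  0 -> 0
  0*16 + 2 = 2
  2*16 + 0 = 32
  32*16 + 2 = 514
Decimal = 514

514


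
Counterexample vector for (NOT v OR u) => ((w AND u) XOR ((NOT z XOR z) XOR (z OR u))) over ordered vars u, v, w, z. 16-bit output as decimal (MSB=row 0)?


F1 = (NOT v OR u)
F2 = ((w AND u) XOR ((NOT z XOR z) XOR (z OR u)))
Counterexample to F1=>F2 is where F1=1 and F2=0.
Evaluate each row (bits = u,v,w,z, MSB first):
  row 0 [0000]: F1=1 F2=1 -> F1&~F2 -> 0
  row 1 [0001]: F1=1 F2=0 -> F1&~F2 -> 1
  row 2 [0010]: F1=1 F2=1 -> F1&~F2 -> 0
  row 3 [0011]: F1=1 F2=0 -> F1&~F2 -> 1
  row 4 [0100]: F1=0 F2=1 -> F1&~F2 -> 0
  row 5 [0101]: F1=0 F2=0 -> F1&~F2 -> 0
  row 6 [0110]: F1=0 F2=1 -> F1&~F2 -> 0
  row 7 [0111]: F1=0 F2=0 -> F1&~F2 -> 0
  row 8 [1000]: F1=1 F2=0 -> F1&~F2 -> 1
  row 9 [1001]: F1=1 F2=0 -> F1&~F2 -> 1
  row 10 [1010]: F1=1 F2=1 -> F1&~F2 -> 0
  row 11 [1011]: F1=1 F2=1 -> F1&~F2 -> 0
  row 12 [1100]: F1=1 F2=0 -> F1&~F2 -> 1
  row 13 [1101]: F1=1 F2=0 -> F1&~F2 -> 1
  row 14 [1110]: F1=1 F2=1 -> F1&~F2 -> 0
  row 15 [1111]: F1=1 F2=1 -> F1&~F2 -> 0
Full result column, 4 rows per line (u,v fixed per line; w,z runs 00..11 left to right):
  rows 0-3 [u,v=00]: 0101  = hex 5
  rows 4-7 [u,v=01]: 0000  = hex 0
  rows 8-11 [u,v=10]: 1100  = hex C
  rows 12-15 [u,v=11]: 1100  = hex C
Counterexample vector (row 0 .. row 15) = 0101000011001100
Output column grouped in 4s = 0101 0000 1100 1100 = 0x50CC
Convert to decimal digit by digit (value = value*16 + digit):
  5 -> 5
  5*16 + 0 = 80
  80*16 + 12 (C) = 1292
  1292*16 + 12 (C) = 20684
Decimal = 20684

20684


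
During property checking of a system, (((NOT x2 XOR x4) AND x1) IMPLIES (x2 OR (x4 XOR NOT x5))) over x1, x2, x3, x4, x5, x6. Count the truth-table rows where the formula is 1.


Formula: (((NOT x2 XOR x4) AND x1) IMPLIES (x2 OR (x4 XOR NOT x5))) over 6 vars (64 rows)
Evaluate each row (x1, x2, x3, x4, x5, x6 as bits, MSB first):
  row 0 [000000]: (((NOT 0 XOR 0) AND 0) IMPLIES (0 OR (0 XOR NOT 0))) -> 1
  row 1 [000001]: (((NOT 0 XOR 0) AND 0) IMPLIES (0 OR (0 XOR NOT 0))) -> 1
  row 2 [000010]: (((NOT 0 XOR 0) AND 0) IMPLIES (0 OR (0 XOR NOT 1))) -> 1
  row 3 [000011]: (((NOT 0 XOR 0) AND 0) IMPLIES (0 OR (0 XOR NOT 1))) -> 1
  row 4 [000100]: (((NOT 0 XOR 1) AND 0) IMPLIES (0 OR (1 XOR NOT 0))) -> 1
  (every remaining row is evaluated the same way; all 64 results are listed next)
Full result column, 8 rows per line (x1,x2,x3 fixed per line; x4,x5,x6 runs 000..111 left to right):
  rows 0-7 [x1,x2,x3=000]: 11111111  (ones: 8)
  rows 8-15 [x1,x2,x3=001]: 11111111  (ones: 8)
  rows 16-23 [x1,x2,x3=010]: 11111111  (ones: 8)
  rows 24-31 [x1,x2,x3=011]: 11111111  (ones: 8)
  rows 32-39 [x1,x2,x3=100]: 11001111  (ones: 6)
  rows 40-47 [x1,x2,x3=101]: 11001111  (ones: 6)
  rows 48-55 [x1,x2,x3=110]: 11111111  (ones: 8)
  rows 56-63 [x1,x2,x3=111]: 11111111  (ones: 8)
Count of 1-rows = 8+8+8+8+6+6+8+8 = 60

60


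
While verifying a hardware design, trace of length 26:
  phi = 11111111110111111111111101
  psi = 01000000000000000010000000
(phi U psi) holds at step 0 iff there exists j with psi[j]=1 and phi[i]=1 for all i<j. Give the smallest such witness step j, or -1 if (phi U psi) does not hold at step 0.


(phi U psi) at 0: need smallest j with psi[j]=1 and phi[i]=1 for all i in [0,j).
Scan from step 0:
  step 0: phi=1, psi=0 -> continue
  step 1: psi=1 and phi held for [0,1) -> witness found
Witness step = 1

1


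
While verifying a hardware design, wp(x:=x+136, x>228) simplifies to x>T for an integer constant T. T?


Formula: wp(x:=E, P) = P[E/x] (substitute E for x in postcondition)
Step 1: Postcondition: x>228
Step 2: Substitute x+136 for x: x+136>228
Step 3: Solve for x: x > 228-136 = 92

92


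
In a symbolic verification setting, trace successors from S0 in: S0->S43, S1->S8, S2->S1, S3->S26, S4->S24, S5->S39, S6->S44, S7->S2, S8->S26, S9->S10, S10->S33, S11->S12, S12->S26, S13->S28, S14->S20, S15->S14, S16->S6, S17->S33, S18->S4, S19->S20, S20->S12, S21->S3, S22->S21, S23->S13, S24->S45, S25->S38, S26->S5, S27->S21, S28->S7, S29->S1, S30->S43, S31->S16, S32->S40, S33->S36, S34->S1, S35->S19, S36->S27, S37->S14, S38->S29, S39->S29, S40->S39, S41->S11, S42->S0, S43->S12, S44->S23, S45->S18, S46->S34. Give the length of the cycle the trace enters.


Trace from S0 until a state repeats:
  S0 -> S43 -> S12 -> S26 -> S5 -> S39 -> S29 -> S1 -> S8 -> S26
S26 first seen at step 3, revisited at step 9.
Cycle length = 9 - 3 = 6

6


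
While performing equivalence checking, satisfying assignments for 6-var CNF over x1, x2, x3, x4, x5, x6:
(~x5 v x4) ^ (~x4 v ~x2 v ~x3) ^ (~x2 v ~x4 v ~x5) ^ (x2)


CNF with 4 clauses over 6 vars (64 assignments).
An assignment satisfies CNF iff every clause has >=1 true literal.
Check each row (bits = x1,x2,x3,x4,x5,x6; clause T/F shown):
  row 0 [000000]: clauses=TTTF -> 0
  row 1 [000001]: clauses=TTTF -> 0
  row 2 [000010]: clauses=FTTF -> 0
  row 3 [000011]: clauses=FTTF -> 0
  row 4 [000100]: clauses=TTTF -> 0
  (every remaining row is evaluated the same way; all 64 results are listed next)
Full result column, 8 rows per line (x1,x2,x3 fixed per line; x4,x5,x6 runs 000..111 left to right):
  rows 0-7 [x1,x2,x3=000]: 00000000  (ones: 0)
  rows 8-15 [x1,x2,x3=001]: 00000000  (ones: 0)
  rows 16-23 [x1,x2,x3=010]: 11001100  (ones: 4)
  rows 24-31 [x1,x2,x3=011]: 11000000  (ones: 2)
  rows 32-39 [x1,x2,x3=100]: 00000000  (ones: 0)
  rows 40-47 [x1,x2,x3=101]: 00000000  (ones: 0)
  rows 48-55 [x1,x2,x3=110]: 11001100  (ones: 4)
  rows 56-63 [x1,x2,x3=111]: 11000000  (ones: 2)
Satisfying assignments = 0+0+4+2+0+0+4+2 = 12

12


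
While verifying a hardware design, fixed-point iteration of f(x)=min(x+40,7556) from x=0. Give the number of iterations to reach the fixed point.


Step 1: x=0, cap=7556, increment=40
Step 2: x grows by 40 each step until capped at 7556; fixed point is x=7556
Step 3: iterations = ceil(7556/40) = 189

189


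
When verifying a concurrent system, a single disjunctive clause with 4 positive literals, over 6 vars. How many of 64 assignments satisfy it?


Step 1: Total=2^6=64
Step 2: Unsat when all 4 false: 2^2=4
Step 3: Sat=64-4=60

60


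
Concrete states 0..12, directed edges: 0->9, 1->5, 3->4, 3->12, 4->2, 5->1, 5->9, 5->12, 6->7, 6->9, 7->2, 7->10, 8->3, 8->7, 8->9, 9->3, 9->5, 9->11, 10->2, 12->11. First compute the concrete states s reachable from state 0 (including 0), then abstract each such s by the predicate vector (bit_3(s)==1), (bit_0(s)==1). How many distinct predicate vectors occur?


BFS from 0:
Concrete reachable: {0, 1, 2, 3, 4, 5, 9, 11, 12}
Abstract via predicates (bit_3(s)==1), (bit_0(s)==1):
  (0,0) <- {0, 2, 4}
  (0,1) <- {1, 3, 5}
  (1,0) <- {12}
  (1,1) <- {9, 11}
Distinct abstract states = 4

4


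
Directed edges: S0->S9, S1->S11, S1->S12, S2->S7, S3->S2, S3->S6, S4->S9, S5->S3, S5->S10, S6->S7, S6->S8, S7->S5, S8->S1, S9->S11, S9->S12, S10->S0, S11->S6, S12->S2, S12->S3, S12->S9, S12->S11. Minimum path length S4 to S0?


BFS layer-by-layer from S4:
  dist 0: {S4}
  dist 1: {S9}
  dist 2: {S11, S12}
  dist 3: {S2, S3, S6}
  dist 4: {S7, S8}
  dist 5: {S1, S5}
  dist 6: {S10}
  dist 7: {S0}
  -> S0 reached at distance 7
Shortest path length = 7

7


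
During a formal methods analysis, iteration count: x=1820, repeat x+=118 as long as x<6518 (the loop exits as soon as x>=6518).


Step 1: x goes from 1820 toward 6518 by 118; the body runs while x<6518, so iterations = ceil((bound-start)/step)
Step 2: Distance=4698
Step 3: ceil(4698/118)=40

40


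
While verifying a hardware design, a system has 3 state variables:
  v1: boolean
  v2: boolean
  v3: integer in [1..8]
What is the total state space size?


State space = product of domain sizes of all variables.
Domain sizes:
  v1 (boolean): 2
  v2 (boolean): 2
  v3 (integer in [1..8]): 8
Product = 2 * 2 * 8 = 32

32


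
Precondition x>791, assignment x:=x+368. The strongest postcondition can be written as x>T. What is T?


Formula: sp(P, x:=E) = exists old_x. (x = E[old_x/x]) AND P[old_x/x] (old_x is the value of x before the assignment; eliminate old_x by solving x = E[old_x/x] for old_x)
Step 1: Precondition P: x>791, i.e. old_x > 791
Step 2: Assignment gives x = old_x + 368, so old_x = x - 368
Step 3: Substitute into P: x - 368 > 791
Step 4: Simplify: x > 791+368 = 1159

1159


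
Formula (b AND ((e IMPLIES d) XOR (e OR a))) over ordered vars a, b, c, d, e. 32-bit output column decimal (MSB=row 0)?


Formula: (b AND ((e IMPLIES d) XOR (e OR a))) over a, b, c, d, e (32 rows)
Evaluate each row (bits = a,b,c,d,e, MSB first):
  row 0 [00000]: (0 AND ((0 IMPLIES 0) XOR (0 OR 0))) -> 0
  row 1 [00001]: (0 AND ((1 IMPLIES 0) XOR (1 OR 0))) -> 0
  row 2 [00010]: (0 AND ((0 IMPLIES 1) XOR (0 OR 0))) -> 0
  row 3 [00011]: (0 AND ((1 IMPLIES 1) XOR (1 OR 0))) -> 0
  row 4 [00100]: (0 AND ((0 IMPLIES 0) XOR (0 OR 0))) -> 0
  row 5 [00101]: (0 AND ((1 IMPLIES 0) XOR (1 OR 0))) -> 0
  row 6 [00110]: (0 AND ((0 IMPLIES 1) XOR (0 OR 0))) -> 0
  row 7 [00111]: (0 AND ((1 IMPLIES 1) XOR (1 OR 0))) -> 0
  row 8 [01000]: (1 AND ((0 IMPLIES 0) XOR (0 OR 0))) -> 1
  row 9 [01001]: (1 AND ((1 IMPLIES 0) XOR (1 OR 0))) -> 1
  row 10 [01010]: (1 AND ((0 IMPLIES 1) XOR (0 OR 0))) -> 1
  row 11 [01011]: (1 AND ((1 IMPLIES 1) XOR (1 OR 0))) -> 0
  row 12 [01100]: (1 AND ((0 IMPLIES 0) XOR (0 OR 0))) -> 1
  row 13 [01101]: (1 AND ((1 IMPLIES 0) XOR (1 OR 0))) -> 1
  row 14 [01110]: (1 AND ((0 IMPLIES 1) XOR (0 OR 0))) -> 1
  row 15 [01111]: (1 AND ((1 IMPLIES 1) XOR (1 OR 0))) -> 0
  row 16 [10000]: (0 AND ((0 IMPLIES 0) XOR (0 OR 1))) -> 0
  row 17 [10001]: (0 AND ((1 IMPLIES 0) XOR (1 OR 1))) -> 0
  row 18 [10010]: (0 AND ((0 IMPLIES 1) XOR (0 OR 1))) -> 0
  row 19 [10011]: (0 AND ((1 IMPLIES 1) XOR (1 OR 1))) -> 0
  row 20 [10100]: (0 AND ((0 IMPLIES 0) XOR (0 OR 1))) -> 0
  row 21 [10101]: (0 AND ((1 IMPLIES 0) XOR (1 OR 1))) -> 0
  row 22 [10110]: (0 AND ((0 IMPLIES 1) XOR (0 OR 1))) -> 0
  row 23 [10111]: (0 AND ((1 IMPLIES 1) XOR (1 OR 1))) -> 0
  row 24 [11000]: (1 AND ((0 IMPLIES 0) XOR (0 OR 1))) -> 0
  row 25 [11001]: (1 AND ((1 IMPLIES 0) XOR (1 OR 1))) -> 1
  row 26 [11010]: (1 AND ((0 IMPLIES 1) XOR (0 OR 1))) -> 0
  row 27 [11011]: (1 AND ((1 IMPLIES 1) XOR (1 OR 1))) -> 0
  row 28 [11100]: (1 AND ((0 IMPLIES 0) XOR (0 OR 1))) -> 0
  row 29 [11101]: (1 AND ((1 IMPLIES 0) XOR (1 OR 1))) -> 1
  row 30 [11110]: (1 AND ((0 IMPLIES 1) XOR (0 OR 1))) -> 0
  row 31 [11111]: (1 AND ((1 IMPLIES 1) XOR (1 OR 1))) -> 0
Full result column, 4 rows per line (a,b,c fixed per line; d,e runs 00..11 left to right):
  rows 0-3 [a,b,c=000]: 0000  = hex 0
  rows 4-7 [a,b,c=001]: 0000  = hex 0
  rows 8-11 [a,b,c=010]: 1110  = hex E
  rows 12-15 [a,b,c=011]: 1110  = hex E
  rows 16-19 [a,b,c=100]: 0000  = hex 0
  rows 20-23 [a,b,c=101]: 0000  = hex 0
  rows 24-27 [a,b,c=110]: 0100  = hex 4
  rows 28-31 [a,b,c=111]: 0100  = hex 4
Output column (row 0 .. row 31) = 00000000111011100000000001000100
Output column grouped in 4s = 0000 0000 1110 1110 0000 0000 0100 0100 = 0x00EE0044
Convert to decimal digit by digit (value = value*16 + digit):
  0 -> 0
  0*16 + 0 = 0
  0*16 + 14 (E) = 14
  14*16 + 14 (E) = 238
  238*16 + 0 = 3808
  3808*16 + 0 = 60928
  60928*16 + 4 = 974852
  974852*16 + 4 = 15597636
Decimal = 15597636

15597636


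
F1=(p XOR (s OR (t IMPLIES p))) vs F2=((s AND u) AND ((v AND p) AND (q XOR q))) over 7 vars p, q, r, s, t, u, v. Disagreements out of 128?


F1 = (p XOR (s OR (t IMPLIES p)))
F2 = ((s AND u) AND ((v AND p) AND (q XOR q)))
Evaluate both on each of 128 rows (bits = p,q,r,s,t,u,v):
  row 0 [0000000]: F1=1 F2=0 (differ) -> 1
  row 1 [0000001]: F1=1 F2=0 (differ) -> 1
  row 2 [0000010]: F1=1 F2=0 (differ) -> 1
  row 3 [0000011]: F1=1 F2=0 (differ) -> 1
  row 4 [0000100]: F1=0 F2=0 -> 0
  (every remaining row is evaluated the same way; all 128 results are listed next)
Full result column, 8 rows per line (p,q,r,s fixed per line; t,u,v runs 000..111 left to right):
  rows 0-7 [p,q,r,s=0000]: 11110000  (ones: 4)
  rows 8-15 [p,q,r,s=0001]: 11111111  (ones: 8)
  rows 16-23 [p,q,r,s=0010]: 11110000  (ones: 4)
  rows 24-31 [p,q,r,s=0011]: 11111111  (ones: 8)
  rows 32-39 [p,q,r,s=0100]: 11110000  (ones: 4)
  rows 40-47 [p,q,r,s=0101]: 11111111  (ones: 8)
  rows 48-55 [p,q,r,s=0110]: 11110000  (ones: 4)
  rows 56-63 [p,q,r,s=0111]: 11111111  (ones: 8)
  rows 64-71 [p,q,r,s=1000]: 00000000  (ones: 0)
  rows 72-79 [p,q,r,s=1001]: 00000000  (ones: 0)
  rows 80-87 [p,q,r,s=1010]: 00000000  (ones: 0)
  rows 88-95 [p,q,r,s=1011]: 00000000  (ones: 0)
  rows 96-103 [p,q,r,s=1100]: 00000000  (ones: 0)
  rows 104-111 [p,q,r,s=1101]: 00000000  (ones: 0)
  rows 112-119 [p,q,r,s=1110]: 00000000  (ones: 0)
  rows 120-127 [p,q,r,s=1111]: 00000000  (ones: 0)
Disagreements = 4+8+4+8+4+8+4+8+0+0+0+0+0+0+0+0 = 48

48


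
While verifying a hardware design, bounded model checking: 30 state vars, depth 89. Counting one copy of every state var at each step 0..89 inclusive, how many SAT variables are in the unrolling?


BMC unrolls to depth k, creating one copy of each state var for steps 0..k.
Step count = 89 + 1 = 90 (steps 0 through 89)
Vars per step = 30
Total = 30 * 90 = 2700

2700


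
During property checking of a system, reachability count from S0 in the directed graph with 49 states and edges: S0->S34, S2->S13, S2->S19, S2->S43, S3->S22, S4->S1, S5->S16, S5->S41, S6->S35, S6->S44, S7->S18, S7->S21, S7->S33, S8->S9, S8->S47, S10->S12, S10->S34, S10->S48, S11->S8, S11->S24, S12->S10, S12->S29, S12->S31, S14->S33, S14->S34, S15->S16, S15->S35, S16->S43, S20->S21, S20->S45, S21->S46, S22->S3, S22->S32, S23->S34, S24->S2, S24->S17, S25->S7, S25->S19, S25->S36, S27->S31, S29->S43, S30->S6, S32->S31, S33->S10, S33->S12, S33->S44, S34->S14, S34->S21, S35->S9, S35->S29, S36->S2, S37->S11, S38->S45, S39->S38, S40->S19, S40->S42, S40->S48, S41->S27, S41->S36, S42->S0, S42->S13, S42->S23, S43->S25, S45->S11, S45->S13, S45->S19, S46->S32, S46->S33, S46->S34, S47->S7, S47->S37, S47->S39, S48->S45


BFS from S0:
  layer 0: {S0}
  layer 1: {S34}
  layer 2: {S14, S21}
  layer 3: {S33, S46}
  layer 4: {S10, S12, S32, S44}
  layer 5: {S29, S31, S48}
  layer 6: {S43, S45}
  layer 7: {S11, S13, S19, S25}
  layer 8: {S7, S8, S24, S36}
  layer 9: {S2, S9, S17, S18, S47}
  layer 10: {S37, S39}
  layer 11: {S38}
Reachable set: {S0, S2, S7, S8, S9, S10, S11, S12, S13, S14, S17, S18, S19, S21, S24, S25, S29, S31, S32, S33, S34, S36, S37, S38, S39, S43, S44, S45, S46, S47, S48}
Count = 31

31


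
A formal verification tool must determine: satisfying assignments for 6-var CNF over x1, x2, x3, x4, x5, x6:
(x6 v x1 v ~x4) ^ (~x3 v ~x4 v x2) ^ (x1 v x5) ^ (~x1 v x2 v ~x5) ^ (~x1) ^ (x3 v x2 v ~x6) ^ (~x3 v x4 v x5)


CNF with 7 clauses over 6 vars (64 assignments).
An assignment satisfies CNF iff every clause has >=1 true literal.
Check each row (bits = x1,x2,x3,x4,x5,x6; clause T/F shown):
  row 0 [000000]: clauses=TTFTTTT -> 0
  row 1 [000001]: clauses=TTFTTFT -> 0
  row 2 [000010]: clauses=TTTTTTT -> 1
  row 3 [000011]: clauses=TTTTTFT -> 0
  row 4 [000100]: clauses=FTFTTTT -> 0
  (every remaining row is evaluated the same way; all 64 results are listed next)
Full result column, 8 rows per line (x1,x2,x3 fixed per line; x4,x5,x6 runs 000..111 left to right):
  rows 0-7 [x1,x2,x3=000]: 00100000  (ones: 1)
  rows 8-15 [x1,x2,x3=001]: 00110000  (ones: 2)
  rows 16-23 [x1,x2,x3=010]: 00110001  (ones: 3)
  rows 24-31 [x1,x2,x3=011]: 00110001  (ones: 3)
  rows 32-39 [x1,x2,x3=100]: 00000000  (ones: 0)
  rows 40-47 [x1,x2,x3=101]: 00000000  (ones: 0)
  rows 48-55 [x1,x2,x3=110]: 00000000  (ones: 0)
  rows 56-63 [x1,x2,x3=111]: 00000000  (ones: 0)
Satisfying assignments = 1+2+3+3+0+0+0+0 = 9

9


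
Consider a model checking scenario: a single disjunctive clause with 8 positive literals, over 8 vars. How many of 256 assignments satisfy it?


Step 1: Total=2^8=256
Step 2: Unsat when all 8 false: 2^0=1
Step 3: Sat=256-1=255

255


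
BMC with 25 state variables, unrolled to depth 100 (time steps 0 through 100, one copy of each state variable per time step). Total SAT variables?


BMC unrolls to depth k, creating one copy of each state var for steps 0..k.
Step count = 100 + 1 = 101 (steps 0 through 100)
Vars per step = 25
Total = 25 * 101 = 2525

2525


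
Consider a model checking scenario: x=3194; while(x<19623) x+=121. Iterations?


Step 1: x goes from 3194 toward 19623 by 121; the body runs while x<19623, so iterations = ceil((bound-start)/step)
Step 2: Distance=16429
Step 3: ceil(16429/121)=136

136


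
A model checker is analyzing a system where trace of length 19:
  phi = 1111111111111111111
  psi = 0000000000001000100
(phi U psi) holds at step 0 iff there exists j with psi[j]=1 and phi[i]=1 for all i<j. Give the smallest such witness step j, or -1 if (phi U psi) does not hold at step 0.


(phi U psi) at 0: need smallest j with psi[j]=1 and phi[i]=1 for all i in [0,j).
Scan from step 0:
  step 0: phi=1, psi=0 -> continue
  step 1: phi=1, psi=0 -> continue
  step 2: phi=1, psi=0 -> continue
  step 3: phi=1, psi=0 -> continue
  step 12: psi=1 and phi held for [0,12) -> witness found
Witness step = 12

12


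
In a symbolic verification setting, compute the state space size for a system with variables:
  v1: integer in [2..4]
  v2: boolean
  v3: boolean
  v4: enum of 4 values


State space = product of domain sizes of all variables.
Domain sizes:
  v1 (integer in [2..4]): 3
  v2 (boolean): 2
  v3 (boolean): 2
  v4 (enum of 4 values): 4
Product = 3 * 2 * 2 * 4 = 48

48


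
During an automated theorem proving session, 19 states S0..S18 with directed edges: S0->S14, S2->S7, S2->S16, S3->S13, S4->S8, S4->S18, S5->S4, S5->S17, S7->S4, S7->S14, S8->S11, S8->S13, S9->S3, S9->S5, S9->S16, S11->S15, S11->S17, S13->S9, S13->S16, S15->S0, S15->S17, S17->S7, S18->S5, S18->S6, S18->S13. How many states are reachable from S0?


BFS from S0:
  layer 0: {S0}
  layer 1: {S14}
Reachable set: {S0, S14}
Count = 2

2


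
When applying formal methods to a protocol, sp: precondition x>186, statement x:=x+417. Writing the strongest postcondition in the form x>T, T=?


Formula: sp(P, x:=E) = exists old_x. (x = E[old_x/x]) AND P[old_x/x] (old_x is the value of x before the assignment; eliminate old_x by solving x = E[old_x/x] for old_x)
Step 1: Precondition P: x>186, i.e. old_x > 186
Step 2: Assignment gives x = old_x + 417, so old_x = x - 417
Step 3: Substitute into P: x - 417 > 186
Step 4: Simplify: x > 186+417 = 603

603


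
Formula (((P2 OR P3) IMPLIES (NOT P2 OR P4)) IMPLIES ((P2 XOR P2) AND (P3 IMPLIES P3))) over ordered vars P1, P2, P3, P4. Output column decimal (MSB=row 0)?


Formula: (((P2 OR P3) IMPLIES (NOT P2 OR P4)) IMPLIES ((P2 XOR P2) AND (P3 IMPLIES P3))) over P1, P2, P3, P4 (16 rows)
Evaluate each row (bits = P1,P2,P3,P4, MSB first):
  row 0 [0000]: (((0 OR 0) IMPLIES (NOT 0 OR 0)) IMPLIES ((0 XOR 0) AND (0 IMPLIES 0))) -> 0
  row 1 [0001]: (((0 OR 0) IMPLIES (NOT 0 OR 1)) IMPLIES ((0 XOR 0) AND (0 IMPLIES 0))) -> 0
  row 2 [0010]: (((0 OR 1) IMPLIES (NOT 0 OR 0)) IMPLIES ((0 XOR 0) AND (1 IMPLIES 1))) -> 0
  row 3 [0011]: (((0 OR 1) IMPLIES (NOT 0 OR 1)) IMPLIES ((0 XOR 0) AND (1 IMPLIES 1))) -> 0
  row 4 [0100]: (((1 OR 0) IMPLIES (NOT 1 OR 0)) IMPLIES ((1 XOR 1) AND (0 IMPLIES 0))) -> 1
  row 5 [0101]: (((1 OR 0) IMPLIES (NOT 1 OR 1)) IMPLIES ((1 XOR 1) AND (0 IMPLIES 0))) -> 0
  row 6 [0110]: (((1 OR 1) IMPLIES (NOT 1 OR 0)) IMPLIES ((1 XOR 1) AND (1 IMPLIES 1))) -> 1
  row 7 [0111]: (((1 OR 1) IMPLIES (NOT 1 OR 1)) IMPLIES ((1 XOR 1) AND (1 IMPLIES 1))) -> 0
  row 8 [1000]: (((0 OR 0) IMPLIES (NOT 0 OR 0)) IMPLIES ((0 XOR 0) AND (0 IMPLIES 0))) -> 0
  row 9 [1001]: (((0 OR 0) IMPLIES (NOT 0 OR 1)) IMPLIES ((0 XOR 0) AND (0 IMPLIES 0))) -> 0
  row 10 [1010]: (((0 OR 1) IMPLIES (NOT 0 OR 0)) IMPLIES ((0 XOR 0) AND (1 IMPLIES 1))) -> 0
  row 11 [1011]: (((0 OR 1) IMPLIES (NOT 0 OR 1)) IMPLIES ((0 XOR 0) AND (1 IMPLIES 1))) -> 0
  row 12 [1100]: (((1 OR 0) IMPLIES (NOT 1 OR 0)) IMPLIES ((1 XOR 1) AND (0 IMPLIES 0))) -> 1
  row 13 [1101]: (((1 OR 0) IMPLIES (NOT 1 OR 1)) IMPLIES ((1 XOR 1) AND (0 IMPLIES 0))) -> 0
  row 14 [1110]: (((1 OR 1) IMPLIES (NOT 1 OR 0)) IMPLIES ((1 XOR 1) AND (1 IMPLIES 1))) -> 1
  row 15 [1111]: (((1 OR 1) IMPLIES (NOT 1 OR 1)) IMPLIES ((1 XOR 1) AND (1 IMPLIES 1))) -> 0
Full result column, 4 rows per line (P1,P2 fixed per line; P3,P4 runs 00..11 left to right):
  rows 0-3 [P1,P2=00]: 0000  = hex 0
  rows 4-7 [P1,P2=01]: 1010  = hex A
  rows 8-11 [P1,P2=10]: 0000  = hex 0
  rows 12-15 [P1,P2=11]: 1010  = hex A
Output column (row 0 .. row 15) = 0000101000001010
Output column grouped in 4s = 0000 1010 0000 1010 = 0x0A0A
Convert to decimal digit by digit (value = value*16 + digit):
  0 -> 0
  0*16 + 10 (A) = 10
  10*16 + 0 = 160
  160*16 + 10 (A) = 2570
Decimal = 2570

2570


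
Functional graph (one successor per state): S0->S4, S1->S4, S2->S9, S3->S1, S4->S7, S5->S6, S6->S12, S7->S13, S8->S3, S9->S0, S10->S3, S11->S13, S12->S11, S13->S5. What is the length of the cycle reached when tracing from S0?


Trace from S0 until a state repeats:
  S0 -> S4 -> S7 -> S13 -> S5 -> S6 -> S12 -> S11 -> S13
S13 first seen at step 3, revisited at step 8.
Cycle length = 8 - 3 = 5

5


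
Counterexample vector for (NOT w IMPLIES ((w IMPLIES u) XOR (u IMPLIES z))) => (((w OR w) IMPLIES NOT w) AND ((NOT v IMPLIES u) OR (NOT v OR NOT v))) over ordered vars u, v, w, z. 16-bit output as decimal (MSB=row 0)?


F1 = (NOT w IMPLIES ((w IMPLIES u) XOR (u IMPLIES z)))
F2 = (((w OR w) IMPLIES NOT w) AND ((NOT v IMPLIES u) OR (NOT v OR NOT v)))
Counterexample to F1=>F2 is where F1=1 and F2=0.
Evaluate each row (bits = u,v,w,z, MSB first):
  row 0 [0000]: F1=0 F2=1 -> F1&~F2 -> 0
  row 1 [0001]: F1=0 F2=1 -> F1&~F2 -> 0
  row 2 [0010]: F1=1 F2=0 -> F1&~F2 -> 1
  row 3 [0011]: F1=1 F2=0 -> F1&~F2 -> 1
  row 4 [0100]: F1=0 F2=1 -> F1&~F2 -> 0
  row 5 [0101]: F1=0 F2=1 -> F1&~F2 -> 0
  row 6 [0110]: F1=1 F2=0 -> F1&~F2 -> 1
  row 7 [0111]: F1=1 F2=0 -> F1&~F2 -> 1
  row 8 [1000]: F1=1 F2=1 -> F1&~F2 -> 0
  row 9 [1001]: F1=0 F2=1 -> F1&~F2 -> 0
  row 10 [1010]: F1=1 F2=0 -> F1&~F2 -> 1
  row 11 [1011]: F1=1 F2=0 -> F1&~F2 -> 1
  row 12 [1100]: F1=1 F2=1 -> F1&~F2 -> 0
  row 13 [1101]: F1=0 F2=1 -> F1&~F2 -> 0
  row 14 [1110]: F1=1 F2=0 -> F1&~F2 -> 1
  row 15 [1111]: F1=1 F2=0 -> F1&~F2 -> 1
Full result column, 4 rows per line (u,v fixed per line; w,z runs 00..11 left to right):
  rows 0-3 [u,v=00]: 0011  = hex 3
  rows 4-7 [u,v=01]: 0011  = hex 3
  rows 8-11 [u,v=10]: 0011  = hex 3
  rows 12-15 [u,v=11]: 0011  = hex 3
Counterexample vector (row 0 .. row 15) = 0011001100110011
Output column grouped in 4s = 0011 0011 0011 0011 = 0x3333
Convert to decimal digit by digit (value = value*16 + digit):
  3 -> 3
  3*16 + 3 = 51
  51*16 + 3 = 819
  819*16 + 3 = 13107
Decimal = 13107

13107


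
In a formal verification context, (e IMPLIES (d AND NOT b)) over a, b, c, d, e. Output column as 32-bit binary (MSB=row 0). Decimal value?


Formula: (e IMPLIES (d AND NOT b)) over a, b, c, d, e (32 rows)
Evaluate each row (bits = a,b,c,d,e, MSB first):
  row 0 [00000]: (0 IMPLIES (0 AND NOT 0)) -> 1
  row 1 [00001]: (1 IMPLIES (0 AND NOT 0)) -> 0
  row 2 [00010]: (0 IMPLIES (1 AND NOT 0)) -> 1
  row 3 [00011]: (1 IMPLIES (1 AND NOT 0)) -> 1
  row 4 [00100]: (0 IMPLIES (0 AND NOT 0)) -> 1
  row 5 [00101]: (1 IMPLIES (0 AND NOT 0)) -> 0
  row 6 [00110]: (0 IMPLIES (1 AND NOT 0)) -> 1
  row 7 [00111]: (1 IMPLIES (1 AND NOT 0)) -> 1
  row 8 [01000]: (0 IMPLIES (0 AND NOT 1)) -> 1
  row 9 [01001]: (1 IMPLIES (0 AND NOT 1)) -> 0
  row 10 [01010]: (0 IMPLIES (1 AND NOT 1)) -> 1
  row 11 [01011]: (1 IMPLIES (1 AND NOT 1)) -> 0
  row 12 [01100]: (0 IMPLIES (0 AND NOT 1)) -> 1
  row 13 [01101]: (1 IMPLIES (0 AND NOT 1)) -> 0
  row 14 [01110]: (0 IMPLIES (1 AND NOT 1)) -> 1
  row 15 [01111]: (1 IMPLIES (1 AND NOT 1)) -> 0
  row 16 [10000]: (0 IMPLIES (0 AND NOT 0)) -> 1
  row 17 [10001]: (1 IMPLIES (0 AND NOT 0)) -> 0
  row 18 [10010]: (0 IMPLIES (1 AND NOT 0)) -> 1
  row 19 [10011]: (1 IMPLIES (1 AND NOT 0)) -> 1
  row 20 [10100]: (0 IMPLIES (0 AND NOT 0)) -> 1
  row 21 [10101]: (1 IMPLIES (0 AND NOT 0)) -> 0
  row 22 [10110]: (0 IMPLIES (1 AND NOT 0)) -> 1
  row 23 [10111]: (1 IMPLIES (1 AND NOT 0)) -> 1
  row 24 [11000]: (0 IMPLIES (0 AND NOT 1)) -> 1
  row 25 [11001]: (1 IMPLIES (0 AND NOT 1)) -> 0
  row 26 [11010]: (0 IMPLIES (1 AND NOT 1)) -> 1
  row 27 [11011]: (1 IMPLIES (1 AND NOT 1)) -> 0
  row 28 [11100]: (0 IMPLIES (0 AND NOT 1)) -> 1
  row 29 [11101]: (1 IMPLIES (0 AND NOT 1)) -> 0
  row 30 [11110]: (0 IMPLIES (1 AND NOT 1)) -> 1
  row 31 [11111]: (1 IMPLIES (1 AND NOT 1)) -> 0
Full result column, 4 rows per line (a,b,c fixed per line; d,e runs 00..11 left to right):
  rows 0-3 [a,b,c=000]: 1011  = hex B
  rows 4-7 [a,b,c=001]: 1011  = hex B
  rows 8-11 [a,b,c=010]: 1010  = hex A
  rows 12-15 [a,b,c=011]: 1010  = hex A
  rows 16-19 [a,b,c=100]: 1011  = hex B
  rows 20-23 [a,b,c=101]: 1011  = hex B
  rows 24-27 [a,b,c=110]: 1010  = hex A
  rows 28-31 [a,b,c=111]: 1010  = hex A
Output column (row 0 .. row 31) = 10111011101010101011101110101010
Output column grouped in 4s = 1011 1011 1010 1010 1011 1011 1010 1010 = 0xBBAABBAA
Convert to decimal digit by digit (value = value*16 + digit):
  B -> 11
  11*16 + 11 (B) = 187
  187*16 + 10 (A) = 3002
  3002*16 + 10 (A) = 48042
  48042*16 + 11 (B) = 768683
  768683*16 + 11 (B) = 12298939
  12298939*16 + 10 (A) = 196783034
  196783034*16 + 10 (A) = 3148528554
Decimal = 3148528554

3148528554


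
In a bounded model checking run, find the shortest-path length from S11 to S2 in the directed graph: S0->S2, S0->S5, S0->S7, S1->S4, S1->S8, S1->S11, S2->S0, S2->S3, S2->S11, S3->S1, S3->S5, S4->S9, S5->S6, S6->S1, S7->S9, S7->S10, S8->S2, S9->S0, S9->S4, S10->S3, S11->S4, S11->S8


BFS layer-by-layer from S11:
  dist 0: {S11}
  dist 1: {S4, S8}
  dist 2: {S2, S9}
  -> S2 reached at distance 2
Shortest path length = 2

2


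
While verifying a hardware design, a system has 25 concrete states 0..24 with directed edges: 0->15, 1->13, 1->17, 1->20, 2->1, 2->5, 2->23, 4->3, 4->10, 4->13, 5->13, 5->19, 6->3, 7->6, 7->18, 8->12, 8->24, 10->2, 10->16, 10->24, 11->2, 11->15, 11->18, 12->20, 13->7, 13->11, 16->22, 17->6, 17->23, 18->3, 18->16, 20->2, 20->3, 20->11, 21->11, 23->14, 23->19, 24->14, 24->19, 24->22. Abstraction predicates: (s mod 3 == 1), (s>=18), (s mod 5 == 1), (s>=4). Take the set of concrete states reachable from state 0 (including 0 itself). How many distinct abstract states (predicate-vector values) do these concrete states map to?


BFS from 0:
Concrete reachable: {0, 15}
Abstract via predicates (s mod 3 == 1), (s>=18), (s mod 5 == 1), (s>=4):
  (0,0,0,0) <- {0}
  (0,0,0,1) <- {15}
Distinct abstract states = 2

2


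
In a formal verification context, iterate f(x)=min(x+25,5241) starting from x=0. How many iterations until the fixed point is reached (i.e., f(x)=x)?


Step 1: x=0, cap=5241, increment=25
Step 2: x grows by 25 each step until capped at 5241; fixed point is x=5241
Step 3: iterations = ceil(5241/25) = 210

210


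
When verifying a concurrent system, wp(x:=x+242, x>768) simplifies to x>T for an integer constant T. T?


Formula: wp(x:=E, P) = P[E/x] (substitute E for x in postcondition)
Step 1: Postcondition: x>768
Step 2: Substitute x+242 for x: x+242>768
Step 3: Solve for x: x > 768-242 = 526

526


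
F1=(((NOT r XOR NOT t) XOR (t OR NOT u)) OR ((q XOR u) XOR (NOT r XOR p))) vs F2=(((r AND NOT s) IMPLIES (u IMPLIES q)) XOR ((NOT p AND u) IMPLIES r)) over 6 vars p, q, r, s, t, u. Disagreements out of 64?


F1 = (((NOT r XOR NOT t) XOR (t OR NOT u)) OR ((q XOR u) XOR (NOT r XOR p)))
F2 = (((r AND NOT s) IMPLIES (u IMPLIES q)) XOR ((NOT p AND u) IMPLIES r))
Evaluate both on each of 64 rows (bits = p,q,r,s,t,u):
  row 0 [000000]: F1=1 F2=0 (differ) -> 1
  row 1 [000001]: F1=0 F2=1 (differ) -> 1
  row 2 [000010]: F1=1 F2=0 (differ) -> 1
  row 3 [000011]: F1=0 F2=1 (differ) -> 1
  row 4 [000100]: F1=1 F2=0 (differ) -> 1
  (every remaining row is evaluated the same way; all 64 results are listed next)
Full result column, 8 rows per line (p,q,r fixed per line; s,t,u runs 000..111 left to right):
  rows 0-7 [p,q,r=000]: 11111111  (ones: 8)
  rows 8-15 [p,q,r=001]: 00100111  (ones: 4)
  rows 16-23 [p,q,r=010]: 10001000  (ones: 2)
  rows 24-31 [p,q,r=011]: 11111111  (ones: 8)
  rows 32-39 [p,q,r=100]: 11011101  (ones: 6)
  rows 40-47 [p,q,r=101]: 10101111  (ones: 6)
  rows 48-55 [p,q,r=110]: 10101010  (ones: 4)
  rows 56-63 [p,q,r=111]: 01110111  (ones: 6)
Disagreements = 8+4+2+8+6+6+4+6 = 44

44


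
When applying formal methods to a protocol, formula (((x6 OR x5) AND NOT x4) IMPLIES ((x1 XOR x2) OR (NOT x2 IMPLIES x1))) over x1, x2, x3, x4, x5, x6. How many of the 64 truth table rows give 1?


Formula: (((x6 OR x5) AND NOT x4) IMPLIES ((x1 XOR x2) OR (NOT x2 IMPLIES x1))) over 6 vars (64 rows)
Evaluate each row (x1, x2, x3, x4, x5, x6 as bits, MSB first):
  row 0 [000000]: (((0 OR 0) AND NOT 0) IMPLIES ((0 XOR 0) OR (NOT 0 IMPLIES 0))) -> 1
  row 1 [000001]: (((1 OR 0) AND NOT 0) IMPLIES ((0 XOR 0) OR (NOT 0 IMPLIES 0))) -> 0
  row 2 [000010]: (((0 OR 1) AND NOT 0) IMPLIES ((0 XOR 0) OR (NOT 0 IMPLIES 0))) -> 0
  row 3 [000011]: (((1 OR 1) AND NOT 0) IMPLIES ((0 XOR 0) OR (NOT 0 IMPLIES 0))) -> 0
  row 4 [000100]: (((0 OR 0) AND NOT 1) IMPLIES ((0 XOR 0) OR (NOT 0 IMPLIES 0))) -> 1
  (every remaining row is evaluated the same way; all 64 results are listed next)
Full result column, 8 rows per line (x1,x2,x3 fixed per line; x4,x5,x6 runs 000..111 left to right):
  rows 0-7 [x1,x2,x3=000]: 10001111  (ones: 5)
  rows 8-15 [x1,x2,x3=001]: 10001111  (ones: 5)
  rows 16-23 [x1,x2,x3=010]: 11111111  (ones: 8)
  rows 24-31 [x1,x2,x3=011]: 11111111  (ones: 8)
  rows 32-39 [x1,x2,x3=100]: 11111111  (ones: 8)
  rows 40-47 [x1,x2,x3=101]: 11111111  (ones: 8)
  rows 48-55 [x1,x2,x3=110]: 11111111  (ones: 8)
  rows 56-63 [x1,x2,x3=111]: 11111111  (ones: 8)
Count of 1-rows = 5+5+8+8+8+8+8+8 = 58

58
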